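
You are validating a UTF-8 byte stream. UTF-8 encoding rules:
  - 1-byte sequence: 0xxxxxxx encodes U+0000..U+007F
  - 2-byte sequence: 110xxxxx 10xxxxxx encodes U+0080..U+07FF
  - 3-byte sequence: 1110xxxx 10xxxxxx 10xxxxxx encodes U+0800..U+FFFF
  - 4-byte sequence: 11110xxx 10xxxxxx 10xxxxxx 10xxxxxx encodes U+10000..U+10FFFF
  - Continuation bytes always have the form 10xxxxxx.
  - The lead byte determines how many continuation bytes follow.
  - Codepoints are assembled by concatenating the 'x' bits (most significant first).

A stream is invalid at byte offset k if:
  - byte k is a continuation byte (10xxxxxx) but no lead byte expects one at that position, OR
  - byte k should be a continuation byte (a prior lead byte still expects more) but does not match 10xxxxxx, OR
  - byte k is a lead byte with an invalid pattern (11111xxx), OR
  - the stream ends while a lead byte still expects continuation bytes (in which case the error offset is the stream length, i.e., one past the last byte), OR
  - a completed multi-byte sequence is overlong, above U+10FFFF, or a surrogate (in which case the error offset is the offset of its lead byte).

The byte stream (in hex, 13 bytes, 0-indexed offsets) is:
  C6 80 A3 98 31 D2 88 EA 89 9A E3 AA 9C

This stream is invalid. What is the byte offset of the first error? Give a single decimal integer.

Byte[0]=C6: 2-byte lead, need 1 cont bytes. acc=0x6
Byte[1]=80: continuation. acc=(acc<<6)|0x00=0x180
Completed: cp=U+0180 (starts at byte 0)
Byte[2]=A3: INVALID lead byte (not 0xxx/110x/1110/11110)

Answer: 2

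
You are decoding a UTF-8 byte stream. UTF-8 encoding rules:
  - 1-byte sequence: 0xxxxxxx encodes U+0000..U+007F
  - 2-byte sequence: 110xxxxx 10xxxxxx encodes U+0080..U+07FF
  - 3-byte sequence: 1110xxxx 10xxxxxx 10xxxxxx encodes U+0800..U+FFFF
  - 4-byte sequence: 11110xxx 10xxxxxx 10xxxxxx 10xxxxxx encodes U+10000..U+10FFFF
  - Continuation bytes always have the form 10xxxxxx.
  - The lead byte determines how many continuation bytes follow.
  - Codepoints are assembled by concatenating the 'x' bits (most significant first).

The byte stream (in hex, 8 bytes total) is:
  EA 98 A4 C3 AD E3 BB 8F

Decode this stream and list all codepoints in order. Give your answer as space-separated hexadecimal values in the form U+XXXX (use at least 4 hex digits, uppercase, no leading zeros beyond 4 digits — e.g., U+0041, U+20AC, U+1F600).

Byte[0]=EA: 3-byte lead, need 2 cont bytes. acc=0xA
Byte[1]=98: continuation. acc=(acc<<6)|0x18=0x298
Byte[2]=A4: continuation. acc=(acc<<6)|0x24=0xA624
Completed: cp=U+A624 (starts at byte 0)
Byte[3]=C3: 2-byte lead, need 1 cont bytes. acc=0x3
Byte[4]=AD: continuation. acc=(acc<<6)|0x2D=0xED
Completed: cp=U+00ED (starts at byte 3)
Byte[5]=E3: 3-byte lead, need 2 cont bytes. acc=0x3
Byte[6]=BB: continuation. acc=(acc<<6)|0x3B=0xFB
Byte[7]=8F: continuation. acc=(acc<<6)|0x0F=0x3ECF
Completed: cp=U+3ECF (starts at byte 5)

Answer: U+A624 U+00ED U+3ECF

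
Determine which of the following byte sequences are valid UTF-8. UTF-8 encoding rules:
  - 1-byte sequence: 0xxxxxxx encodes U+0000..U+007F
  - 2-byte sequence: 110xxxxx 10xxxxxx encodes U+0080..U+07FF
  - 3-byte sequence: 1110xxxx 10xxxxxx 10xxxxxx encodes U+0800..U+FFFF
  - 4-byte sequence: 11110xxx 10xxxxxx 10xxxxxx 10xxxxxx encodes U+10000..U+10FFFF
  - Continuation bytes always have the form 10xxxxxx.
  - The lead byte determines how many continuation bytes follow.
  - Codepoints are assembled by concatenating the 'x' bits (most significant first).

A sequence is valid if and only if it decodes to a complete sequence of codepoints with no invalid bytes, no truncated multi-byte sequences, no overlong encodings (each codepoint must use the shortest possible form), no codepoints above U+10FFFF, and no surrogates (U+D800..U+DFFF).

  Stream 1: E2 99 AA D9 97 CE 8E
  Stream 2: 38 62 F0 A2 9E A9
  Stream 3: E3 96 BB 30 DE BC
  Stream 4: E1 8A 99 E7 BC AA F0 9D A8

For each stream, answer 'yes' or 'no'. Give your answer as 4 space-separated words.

Stream 1: decodes cleanly. VALID
Stream 2: decodes cleanly. VALID
Stream 3: decodes cleanly. VALID
Stream 4: error at byte offset 9. INVALID

Answer: yes yes yes no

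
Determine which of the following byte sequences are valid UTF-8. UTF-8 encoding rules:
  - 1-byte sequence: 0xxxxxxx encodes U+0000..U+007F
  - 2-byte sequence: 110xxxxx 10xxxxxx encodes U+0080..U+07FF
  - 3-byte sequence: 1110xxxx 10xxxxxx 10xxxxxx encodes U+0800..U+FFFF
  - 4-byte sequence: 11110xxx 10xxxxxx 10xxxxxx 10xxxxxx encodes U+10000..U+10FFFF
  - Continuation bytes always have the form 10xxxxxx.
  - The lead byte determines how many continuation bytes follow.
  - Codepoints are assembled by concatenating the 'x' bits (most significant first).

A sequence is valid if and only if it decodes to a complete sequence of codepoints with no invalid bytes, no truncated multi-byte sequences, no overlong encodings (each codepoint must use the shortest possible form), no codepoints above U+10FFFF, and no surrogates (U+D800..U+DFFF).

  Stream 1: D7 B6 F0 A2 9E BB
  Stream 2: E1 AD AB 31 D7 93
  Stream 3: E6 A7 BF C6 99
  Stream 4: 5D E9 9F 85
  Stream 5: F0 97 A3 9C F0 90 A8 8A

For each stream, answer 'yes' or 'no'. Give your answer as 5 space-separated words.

Stream 1: decodes cleanly. VALID
Stream 2: decodes cleanly. VALID
Stream 3: decodes cleanly. VALID
Stream 4: decodes cleanly. VALID
Stream 5: decodes cleanly. VALID

Answer: yes yes yes yes yes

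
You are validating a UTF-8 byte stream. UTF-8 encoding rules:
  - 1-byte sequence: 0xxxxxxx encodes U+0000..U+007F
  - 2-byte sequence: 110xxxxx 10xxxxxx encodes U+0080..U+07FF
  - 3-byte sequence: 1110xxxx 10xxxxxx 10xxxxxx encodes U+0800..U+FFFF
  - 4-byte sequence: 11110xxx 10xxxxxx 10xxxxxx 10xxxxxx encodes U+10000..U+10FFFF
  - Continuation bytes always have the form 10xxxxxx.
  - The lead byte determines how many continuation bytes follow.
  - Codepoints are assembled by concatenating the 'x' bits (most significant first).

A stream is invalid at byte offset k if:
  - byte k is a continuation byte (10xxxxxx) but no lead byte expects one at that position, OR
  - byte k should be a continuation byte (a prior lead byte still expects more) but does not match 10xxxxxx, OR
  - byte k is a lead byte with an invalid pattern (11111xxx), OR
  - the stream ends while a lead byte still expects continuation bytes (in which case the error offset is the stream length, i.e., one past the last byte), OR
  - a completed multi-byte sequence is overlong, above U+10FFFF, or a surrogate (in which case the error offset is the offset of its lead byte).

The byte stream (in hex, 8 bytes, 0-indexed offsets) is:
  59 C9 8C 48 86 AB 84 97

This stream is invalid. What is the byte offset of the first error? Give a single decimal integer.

Byte[0]=59: 1-byte ASCII. cp=U+0059
Byte[1]=C9: 2-byte lead, need 1 cont bytes. acc=0x9
Byte[2]=8C: continuation. acc=(acc<<6)|0x0C=0x24C
Completed: cp=U+024C (starts at byte 1)
Byte[3]=48: 1-byte ASCII. cp=U+0048
Byte[4]=86: INVALID lead byte (not 0xxx/110x/1110/11110)

Answer: 4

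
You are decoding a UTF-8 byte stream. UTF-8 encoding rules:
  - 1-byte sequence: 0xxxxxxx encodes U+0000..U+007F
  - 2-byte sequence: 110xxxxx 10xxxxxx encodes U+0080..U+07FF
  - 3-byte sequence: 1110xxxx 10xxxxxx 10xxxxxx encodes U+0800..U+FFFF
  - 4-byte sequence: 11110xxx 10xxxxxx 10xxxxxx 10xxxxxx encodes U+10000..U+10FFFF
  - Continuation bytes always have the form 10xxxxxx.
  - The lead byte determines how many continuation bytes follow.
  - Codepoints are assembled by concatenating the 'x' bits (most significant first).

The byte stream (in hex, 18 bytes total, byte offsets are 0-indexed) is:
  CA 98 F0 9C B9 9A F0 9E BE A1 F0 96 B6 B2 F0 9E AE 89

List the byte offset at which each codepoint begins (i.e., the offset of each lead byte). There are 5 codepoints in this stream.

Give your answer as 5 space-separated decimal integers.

Answer: 0 2 6 10 14

Derivation:
Byte[0]=CA: 2-byte lead, need 1 cont bytes. acc=0xA
Byte[1]=98: continuation. acc=(acc<<6)|0x18=0x298
Completed: cp=U+0298 (starts at byte 0)
Byte[2]=F0: 4-byte lead, need 3 cont bytes. acc=0x0
Byte[3]=9C: continuation. acc=(acc<<6)|0x1C=0x1C
Byte[4]=B9: continuation. acc=(acc<<6)|0x39=0x739
Byte[5]=9A: continuation. acc=(acc<<6)|0x1A=0x1CE5A
Completed: cp=U+1CE5A (starts at byte 2)
Byte[6]=F0: 4-byte lead, need 3 cont bytes. acc=0x0
Byte[7]=9E: continuation. acc=(acc<<6)|0x1E=0x1E
Byte[8]=BE: continuation. acc=(acc<<6)|0x3E=0x7BE
Byte[9]=A1: continuation. acc=(acc<<6)|0x21=0x1EFA1
Completed: cp=U+1EFA1 (starts at byte 6)
Byte[10]=F0: 4-byte lead, need 3 cont bytes. acc=0x0
Byte[11]=96: continuation. acc=(acc<<6)|0x16=0x16
Byte[12]=B6: continuation. acc=(acc<<6)|0x36=0x5B6
Byte[13]=B2: continuation. acc=(acc<<6)|0x32=0x16DB2
Completed: cp=U+16DB2 (starts at byte 10)
Byte[14]=F0: 4-byte lead, need 3 cont bytes. acc=0x0
Byte[15]=9E: continuation. acc=(acc<<6)|0x1E=0x1E
Byte[16]=AE: continuation. acc=(acc<<6)|0x2E=0x7AE
Byte[17]=89: continuation. acc=(acc<<6)|0x09=0x1EB89
Completed: cp=U+1EB89 (starts at byte 14)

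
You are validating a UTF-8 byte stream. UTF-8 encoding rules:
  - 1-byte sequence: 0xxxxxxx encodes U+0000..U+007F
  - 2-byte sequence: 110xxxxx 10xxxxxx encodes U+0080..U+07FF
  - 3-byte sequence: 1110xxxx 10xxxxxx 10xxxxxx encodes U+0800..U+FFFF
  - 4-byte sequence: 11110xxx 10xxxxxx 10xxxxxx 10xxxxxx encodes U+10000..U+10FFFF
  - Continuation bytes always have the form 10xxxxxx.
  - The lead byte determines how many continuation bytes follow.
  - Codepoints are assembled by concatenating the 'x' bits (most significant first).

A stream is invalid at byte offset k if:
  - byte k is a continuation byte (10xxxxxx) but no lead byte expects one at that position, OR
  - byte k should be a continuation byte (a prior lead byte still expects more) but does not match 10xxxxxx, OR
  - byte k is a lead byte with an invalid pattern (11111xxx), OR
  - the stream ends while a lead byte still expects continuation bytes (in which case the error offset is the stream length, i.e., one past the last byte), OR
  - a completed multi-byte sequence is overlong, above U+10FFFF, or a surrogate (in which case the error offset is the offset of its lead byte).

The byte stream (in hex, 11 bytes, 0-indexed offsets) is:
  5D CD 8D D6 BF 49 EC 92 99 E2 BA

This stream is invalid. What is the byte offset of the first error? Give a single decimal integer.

Answer: 11

Derivation:
Byte[0]=5D: 1-byte ASCII. cp=U+005D
Byte[1]=CD: 2-byte lead, need 1 cont bytes. acc=0xD
Byte[2]=8D: continuation. acc=(acc<<6)|0x0D=0x34D
Completed: cp=U+034D (starts at byte 1)
Byte[3]=D6: 2-byte lead, need 1 cont bytes. acc=0x16
Byte[4]=BF: continuation. acc=(acc<<6)|0x3F=0x5BF
Completed: cp=U+05BF (starts at byte 3)
Byte[5]=49: 1-byte ASCII. cp=U+0049
Byte[6]=EC: 3-byte lead, need 2 cont bytes. acc=0xC
Byte[7]=92: continuation. acc=(acc<<6)|0x12=0x312
Byte[8]=99: continuation. acc=(acc<<6)|0x19=0xC499
Completed: cp=U+C499 (starts at byte 6)
Byte[9]=E2: 3-byte lead, need 2 cont bytes. acc=0x2
Byte[10]=BA: continuation. acc=(acc<<6)|0x3A=0xBA
Byte[11]: stream ended, expected continuation. INVALID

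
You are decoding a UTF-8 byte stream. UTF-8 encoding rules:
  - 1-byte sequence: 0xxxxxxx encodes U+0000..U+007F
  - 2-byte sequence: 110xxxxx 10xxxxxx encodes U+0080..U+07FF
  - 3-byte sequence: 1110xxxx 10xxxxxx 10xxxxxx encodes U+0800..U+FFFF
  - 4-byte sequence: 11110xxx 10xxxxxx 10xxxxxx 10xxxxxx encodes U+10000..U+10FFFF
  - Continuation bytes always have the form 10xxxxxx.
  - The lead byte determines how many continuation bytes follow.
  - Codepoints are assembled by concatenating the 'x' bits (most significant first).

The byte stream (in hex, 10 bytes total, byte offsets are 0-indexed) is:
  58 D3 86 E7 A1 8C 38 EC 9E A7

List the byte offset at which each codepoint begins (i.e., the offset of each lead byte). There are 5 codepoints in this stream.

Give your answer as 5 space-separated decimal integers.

Byte[0]=58: 1-byte ASCII. cp=U+0058
Byte[1]=D3: 2-byte lead, need 1 cont bytes. acc=0x13
Byte[2]=86: continuation. acc=(acc<<6)|0x06=0x4C6
Completed: cp=U+04C6 (starts at byte 1)
Byte[3]=E7: 3-byte lead, need 2 cont bytes. acc=0x7
Byte[4]=A1: continuation. acc=(acc<<6)|0x21=0x1E1
Byte[5]=8C: continuation. acc=(acc<<6)|0x0C=0x784C
Completed: cp=U+784C (starts at byte 3)
Byte[6]=38: 1-byte ASCII. cp=U+0038
Byte[7]=EC: 3-byte lead, need 2 cont bytes. acc=0xC
Byte[8]=9E: continuation. acc=(acc<<6)|0x1E=0x31E
Byte[9]=A7: continuation. acc=(acc<<6)|0x27=0xC7A7
Completed: cp=U+C7A7 (starts at byte 7)

Answer: 0 1 3 6 7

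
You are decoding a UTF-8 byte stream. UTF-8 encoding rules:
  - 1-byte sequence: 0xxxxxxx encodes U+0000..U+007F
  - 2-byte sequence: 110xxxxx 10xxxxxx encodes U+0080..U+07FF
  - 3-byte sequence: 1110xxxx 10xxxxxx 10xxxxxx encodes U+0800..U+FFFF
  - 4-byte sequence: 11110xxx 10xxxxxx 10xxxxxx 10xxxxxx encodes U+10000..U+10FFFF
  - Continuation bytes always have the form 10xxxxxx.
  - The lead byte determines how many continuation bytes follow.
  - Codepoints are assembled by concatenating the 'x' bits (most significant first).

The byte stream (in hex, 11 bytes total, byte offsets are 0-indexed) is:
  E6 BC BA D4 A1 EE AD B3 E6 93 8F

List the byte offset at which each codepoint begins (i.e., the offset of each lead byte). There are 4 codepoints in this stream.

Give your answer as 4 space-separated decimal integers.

Byte[0]=E6: 3-byte lead, need 2 cont bytes. acc=0x6
Byte[1]=BC: continuation. acc=(acc<<6)|0x3C=0x1BC
Byte[2]=BA: continuation. acc=(acc<<6)|0x3A=0x6F3A
Completed: cp=U+6F3A (starts at byte 0)
Byte[3]=D4: 2-byte lead, need 1 cont bytes. acc=0x14
Byte[4]=A1: continuation. acc=(acc<<6)|0x21=0x521
Completed: cp=U+0521 (starts at byte 3)
Byte[5]=EE: 3-byte lead, need 2 cont bytes. acc=0xE
Byte[6]=AD: continuation. acc=(acc<<6)|0x2D=0x3AD
Byte[7]=B3: continuation. acc=(acc<<6)|0x33=0xEB73
Completed: cp=U+EB73 (starts at byte 5)
Byte[8]=E6: 3-byte lead, need 2 cont bytes. acc=0x6
Byte[9]=93: continuation. acc=(acc<<6)|0x13=0x193
Byte[10]=8F: continuation. acc=(acc<<6)|0x0F=0x64CF
Completed: cp=U+64CF (starts at byte 8)

Answer: 0 3 5 8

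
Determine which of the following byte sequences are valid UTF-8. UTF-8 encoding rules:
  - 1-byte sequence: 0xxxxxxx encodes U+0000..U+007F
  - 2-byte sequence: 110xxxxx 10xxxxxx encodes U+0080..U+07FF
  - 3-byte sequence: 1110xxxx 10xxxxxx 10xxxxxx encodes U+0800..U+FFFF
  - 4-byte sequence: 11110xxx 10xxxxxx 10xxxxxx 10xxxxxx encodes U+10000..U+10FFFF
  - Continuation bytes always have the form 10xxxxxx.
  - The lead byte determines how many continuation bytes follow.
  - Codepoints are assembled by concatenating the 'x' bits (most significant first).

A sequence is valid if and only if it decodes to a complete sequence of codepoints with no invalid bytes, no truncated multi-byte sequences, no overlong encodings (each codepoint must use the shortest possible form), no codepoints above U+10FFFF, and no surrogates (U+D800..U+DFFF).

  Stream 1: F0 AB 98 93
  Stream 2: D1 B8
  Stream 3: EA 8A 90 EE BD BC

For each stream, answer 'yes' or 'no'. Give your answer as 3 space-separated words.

Answer: yes yes yes

Derivation:
Stream 1: decodes cleanly. VALID
Stream 2: decodes cleanly. VALID
Stream 3: decodes cleanly. VALID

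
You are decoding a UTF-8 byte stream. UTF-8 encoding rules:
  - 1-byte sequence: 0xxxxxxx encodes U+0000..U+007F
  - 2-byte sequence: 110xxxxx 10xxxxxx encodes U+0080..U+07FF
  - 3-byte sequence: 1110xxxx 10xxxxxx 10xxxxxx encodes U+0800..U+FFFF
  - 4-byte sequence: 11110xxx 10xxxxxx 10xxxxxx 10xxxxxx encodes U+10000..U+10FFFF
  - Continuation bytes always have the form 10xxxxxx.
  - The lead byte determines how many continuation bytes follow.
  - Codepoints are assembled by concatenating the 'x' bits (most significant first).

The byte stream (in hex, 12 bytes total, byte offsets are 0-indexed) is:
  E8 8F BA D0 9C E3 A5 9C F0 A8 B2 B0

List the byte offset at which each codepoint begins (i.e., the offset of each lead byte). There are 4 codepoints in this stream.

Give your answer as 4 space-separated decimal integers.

Answer: 0 3 5 8

Derivation:
Byte[0]=E8: 3-byte lead, need 2 cont bytes. acc=0x8
Byte[1]=8F: continuation. acc=(acc<<6)|0x0F=0x20F
Byte[2]=BA: continuation. acc=(acc<<6)|0x3A=0x83FA
Completed: cp=U+83FA (starts at byte 0)
Byte[3]=D0: 2-byte lead, need 1 cont bytes. acc=0x10
Byte[4]=9C: continuation. acc=(acc<<6)|0x1C=0x41C
Completed: cp=U+041C (starts at byte 3)
Byte[5]=E3: 3-byte lead, need 2 cont bytes. acc=0x3
Byte[6]=A5: continuation. acc=(acc<<6)|0x25=0xE5
Byte[7]=9C: continuation. acc=(acc<<6)|0x1C=0x395C
Completed: cp=U+395C (starts at byte 5)
Byte[8]=F0: 4-byte lead, need 3 cont bytes. acc=0x0
Byte[9]=A8: continuation. acc=(acc<<6)|0x28=0x28
Byte[10]=B2: continuation. acc=(acc<<6)|0x32=0xA32
Byte[11]=B0: continuation. acc=(acc<<6)|0x30=0x28CB0
Completed: cp=U+28CB0 (starts at byte 8)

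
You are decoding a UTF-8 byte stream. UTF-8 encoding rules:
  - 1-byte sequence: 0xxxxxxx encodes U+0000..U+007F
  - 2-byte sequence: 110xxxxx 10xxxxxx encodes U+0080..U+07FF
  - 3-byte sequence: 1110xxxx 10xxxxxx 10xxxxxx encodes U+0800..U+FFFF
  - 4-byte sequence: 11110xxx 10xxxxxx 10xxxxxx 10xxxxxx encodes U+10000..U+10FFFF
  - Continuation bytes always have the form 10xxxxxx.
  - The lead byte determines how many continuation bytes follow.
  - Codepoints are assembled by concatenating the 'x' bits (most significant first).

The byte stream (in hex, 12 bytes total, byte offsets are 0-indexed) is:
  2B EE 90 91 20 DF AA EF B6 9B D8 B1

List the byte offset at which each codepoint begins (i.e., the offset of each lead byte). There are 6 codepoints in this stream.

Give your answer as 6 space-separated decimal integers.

Byte[0]=2B: 1-byte ASCII. cp=U+002B
Byte[1]=EE: 3-byte lead, need 2 cont bytes. acc=0xE
Byte[2]=90: continuation. acc=(acc<<6)|0x10=0x390
Byte[3]=91: continuation. acc=(acc<<6)|0x11=0xE411
Completed: cp=U+E411 (starts at byte 1)
Byte[4]=20: 1-byte ASCII. cp=U+0020
Byte[5]=DF: 2-byte lead, need 1 cont bytes. acc=0x1F
Byte[6]=AA: continuation. acc=(acc<<6)|0x2A=0x7EA
Completed: cp=U+07EA (starts at byte 5)
Byte[7]=EF: 3-byte lead, need 2 cont bytes. acc=0xF
Byte[8]=B6: continuation. acc=(acc<<6)|0x36=0x3F6
Byte[9]=9B: continuation. acc=(acc<<6)|0x1B=0xFD9B
Completed: cp=U+FD9B (starts at byte 7)
Byte[10]=D8: 2-byte lead, need 1 cont bytes. acc=0x18
Byte[11]=B1: continuation. acc=(acc<<6)|0x31=0x631
Completed: cp=U+0631 (starts at byte 10)

Answer: 0 1 4 5 7 10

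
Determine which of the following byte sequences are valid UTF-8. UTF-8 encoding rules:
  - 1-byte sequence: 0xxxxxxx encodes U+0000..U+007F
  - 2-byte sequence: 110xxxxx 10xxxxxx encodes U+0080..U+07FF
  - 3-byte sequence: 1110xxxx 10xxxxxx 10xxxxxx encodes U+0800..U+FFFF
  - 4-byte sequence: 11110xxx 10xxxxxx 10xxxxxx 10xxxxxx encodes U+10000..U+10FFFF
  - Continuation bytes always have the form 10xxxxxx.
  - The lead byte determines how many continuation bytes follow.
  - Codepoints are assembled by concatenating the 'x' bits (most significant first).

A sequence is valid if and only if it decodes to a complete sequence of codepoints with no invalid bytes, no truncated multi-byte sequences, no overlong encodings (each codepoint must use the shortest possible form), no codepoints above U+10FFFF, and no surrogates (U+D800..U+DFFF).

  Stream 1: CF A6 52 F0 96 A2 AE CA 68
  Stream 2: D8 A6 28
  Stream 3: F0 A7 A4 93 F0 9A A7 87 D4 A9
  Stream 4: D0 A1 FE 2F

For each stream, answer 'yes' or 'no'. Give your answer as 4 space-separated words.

Stream 1: error at byte offset 8. INVALID
Stream 2: decodes cleanly. VALID
Stream 3: decodes cleanly. VALID
Stream 4: error at byte offset 2. INVALID

Answer: no yes yes no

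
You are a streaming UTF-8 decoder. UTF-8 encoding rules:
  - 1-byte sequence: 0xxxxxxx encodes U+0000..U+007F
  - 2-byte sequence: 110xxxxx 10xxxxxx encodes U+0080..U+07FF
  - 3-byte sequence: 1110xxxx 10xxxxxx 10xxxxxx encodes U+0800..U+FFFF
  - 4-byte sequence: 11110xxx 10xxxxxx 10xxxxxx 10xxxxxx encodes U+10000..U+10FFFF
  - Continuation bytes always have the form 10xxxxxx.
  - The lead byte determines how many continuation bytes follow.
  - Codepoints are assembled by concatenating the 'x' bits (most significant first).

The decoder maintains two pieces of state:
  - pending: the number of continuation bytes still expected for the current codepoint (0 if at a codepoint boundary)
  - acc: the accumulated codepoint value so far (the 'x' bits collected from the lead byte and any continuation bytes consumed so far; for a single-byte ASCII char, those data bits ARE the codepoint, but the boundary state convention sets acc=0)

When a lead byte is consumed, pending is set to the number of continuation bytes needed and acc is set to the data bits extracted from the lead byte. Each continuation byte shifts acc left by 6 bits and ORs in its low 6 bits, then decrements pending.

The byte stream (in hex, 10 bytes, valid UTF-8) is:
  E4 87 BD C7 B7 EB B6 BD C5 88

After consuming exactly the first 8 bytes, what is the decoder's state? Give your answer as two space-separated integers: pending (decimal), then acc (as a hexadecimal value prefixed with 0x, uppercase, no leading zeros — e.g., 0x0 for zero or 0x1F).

Answer: 0 0xBDBD

Derivation:
Byte[0]=E4: 3-byte lead. pending=2, acc=0x4
Byte[1]=87: continuation. acc=(acc<<6)|0x07=0x107, pending=1
Byte[2]=BD: continuation. acc=(acc<<6)|0x3D=0x41FD, pending=0
Byte[3]=C7: 2-byte lead. pending=1, acc=0x7
Byte[4]=B7: continuation. acc=(acc<<6)|0x37=0x1F7, pending=0
Byte[5]=EB: 3-byte lead. pending=2, acc=0xB
Byte[6]=B6: continuation. acc=(acc<<6)|0x36=0x2F6, pending=1
Byte[7]=BD: continuation. acc=(acc<<6)|0x3D=0xBDBD, pending=0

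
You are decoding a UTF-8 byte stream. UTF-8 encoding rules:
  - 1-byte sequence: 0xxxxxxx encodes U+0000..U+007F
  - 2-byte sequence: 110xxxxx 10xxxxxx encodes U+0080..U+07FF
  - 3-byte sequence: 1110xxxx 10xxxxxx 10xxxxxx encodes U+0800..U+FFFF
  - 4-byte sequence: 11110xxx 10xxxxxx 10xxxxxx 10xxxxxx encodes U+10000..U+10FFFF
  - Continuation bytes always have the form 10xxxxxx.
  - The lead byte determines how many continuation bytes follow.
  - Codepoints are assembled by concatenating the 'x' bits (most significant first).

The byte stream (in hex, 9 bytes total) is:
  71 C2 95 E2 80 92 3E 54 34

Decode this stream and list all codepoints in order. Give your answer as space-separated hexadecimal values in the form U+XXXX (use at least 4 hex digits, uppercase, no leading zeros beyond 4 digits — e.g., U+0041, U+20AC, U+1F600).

Byte[0]=71: 1-byte ASCII. cp=U+0071
Byte[1]=C2: 2-byte lead, need 1 cont bytes. acc=0x2
Byte[2]=95: continuation. acc=(acc<<6)|0x15=0x95
Completed: cp=U+0095 (starts at byte 1)
Byte[3]=E2: 3-byte lead, need 2 cont bytes. acc=0x2
Byte[4]=80: continuation. acc=(acc<<6)|0x00=0x80
Byte[5]=92: continuation. acc=(acc<<6)|0x12=0x2012
Completed: cp=U+2012 (starts at byte 3)
Byte[6]=3E: 1-byte ASCII. cp=U+003E
Byte[7]=54: 1-byte ASCII. cp=U+0054
Byte[8]=34: 1-byte ASCII. cp=U+0034

Answer: U+0071 U+0095 U+2012 U+003E U+0054 U+0034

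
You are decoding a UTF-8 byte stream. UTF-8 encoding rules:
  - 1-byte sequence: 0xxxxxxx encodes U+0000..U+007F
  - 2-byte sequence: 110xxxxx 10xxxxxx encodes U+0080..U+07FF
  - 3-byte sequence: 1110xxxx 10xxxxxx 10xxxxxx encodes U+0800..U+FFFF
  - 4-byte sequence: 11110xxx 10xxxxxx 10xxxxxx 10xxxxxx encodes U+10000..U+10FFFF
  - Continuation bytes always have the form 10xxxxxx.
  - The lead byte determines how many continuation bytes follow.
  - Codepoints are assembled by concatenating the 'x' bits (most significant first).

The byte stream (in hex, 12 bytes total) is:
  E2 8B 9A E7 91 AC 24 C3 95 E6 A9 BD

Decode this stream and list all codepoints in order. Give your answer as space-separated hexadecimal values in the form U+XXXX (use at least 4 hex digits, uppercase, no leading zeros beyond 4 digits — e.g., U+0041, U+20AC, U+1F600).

Byte[0]=E2: 3-byte lead, need 2 cont bytes. acc=0x2
Byte[1]=8B: continuation. acc=(acc<<6)|0x0B=0x8B
Byte[2]=9A: continuation. acc=(acc<<6)|0x1A=0x22DA
Completed: cp=U+22DA (starts at byte 0)
Byte[3]=E7: 3-byte lead, need 2 cont bytes. acc=0x7
Byte[4]=91: continuation. acc=(acc<<6)|0x11=0x1D1
Byte[5]=AC: continuation. acc=(acc<<6)|0x2C=0x746C
Completed: cp=U+746C (starts at byte 3)
Byte[6]=24: 1-byte ASCII. cp=U+0024
Byte[7]=C3: 2-byte lead, need 1 cont bytes. acc=0x3
Byte[8]=95: continuation. acc=(acc<<6)|0x15=0xD5
Completed: cp=U+00D5 (starts at byte 7)
Byte[9]=E6: 3-byte lead, need 2 cont bytes. acc=0x6
Byte[10]=A9: continuation. acc=(acc<<6)|0x29=0x1A9
Byte[11]=BD: continuation. acc=(acc<<6)|0x3D=0x6A7D
Completed: cp=U+6A7D (starts at byte 9)

Answer: U+22DA U+746C U+0024 U+00D5 U+6A7D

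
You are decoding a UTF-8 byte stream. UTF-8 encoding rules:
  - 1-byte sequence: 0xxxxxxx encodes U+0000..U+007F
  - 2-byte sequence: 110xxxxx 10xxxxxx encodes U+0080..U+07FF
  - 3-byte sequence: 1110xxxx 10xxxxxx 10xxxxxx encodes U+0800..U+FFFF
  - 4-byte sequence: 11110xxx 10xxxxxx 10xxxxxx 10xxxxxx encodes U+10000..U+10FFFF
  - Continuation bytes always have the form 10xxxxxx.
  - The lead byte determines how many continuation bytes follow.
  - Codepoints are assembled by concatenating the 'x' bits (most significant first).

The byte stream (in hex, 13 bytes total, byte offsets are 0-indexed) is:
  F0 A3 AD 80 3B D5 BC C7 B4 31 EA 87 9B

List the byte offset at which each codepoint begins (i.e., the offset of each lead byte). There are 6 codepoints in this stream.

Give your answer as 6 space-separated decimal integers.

Answer: 0 4 5 7 9 10

Derivation:
Byte[0]=F0: 4-byte lead, need 3 cont bytes. acc=0x0
Byte[1]=A3: continuation. acc=(acc<<6)|0x23=0x23
Byte[2]=AD: continuation. acc=(acc<<6)|0x2D=0x8ED
Byte[3]=80: continuation. acc=(acc<<6)|0x00=0x23B40
Completed: cp=U+23B40 (starts at byte 0)
Byte[4]=3B: 1-byte ASCII. cp=U+003B
Byte[5]=D5: 2-byte lead, need 1 cont bytes. acc=0x15
Byte[6]=BC: continuation. acc=(acc<<6)|0x3C=0x57C
Completed: cp=U+057C (starts at byte 5)
Byte[7]=C7: 2-byte lead, need 1 cont bytes. acc=0x7
Byte[8]=B4: continuation. acc=(acc<<6)|0x34=0x1F4
Completed: cp=U+01F4 (starts at byte 7)
Byte[9]=31: 1-byte ASCII. cp=U+0031
Byte[10]=EA: 3-byte lead, need 2 cont bytes. acc=0xA
Byte[11]=87: continuation. acc=(acc<<6)|0x07=0x287
Byte[12]=9B: continuation. acc=(acc<<6)|0x1B=0xA1DB
Completed: cp=U+A1DB (starts at byte 10)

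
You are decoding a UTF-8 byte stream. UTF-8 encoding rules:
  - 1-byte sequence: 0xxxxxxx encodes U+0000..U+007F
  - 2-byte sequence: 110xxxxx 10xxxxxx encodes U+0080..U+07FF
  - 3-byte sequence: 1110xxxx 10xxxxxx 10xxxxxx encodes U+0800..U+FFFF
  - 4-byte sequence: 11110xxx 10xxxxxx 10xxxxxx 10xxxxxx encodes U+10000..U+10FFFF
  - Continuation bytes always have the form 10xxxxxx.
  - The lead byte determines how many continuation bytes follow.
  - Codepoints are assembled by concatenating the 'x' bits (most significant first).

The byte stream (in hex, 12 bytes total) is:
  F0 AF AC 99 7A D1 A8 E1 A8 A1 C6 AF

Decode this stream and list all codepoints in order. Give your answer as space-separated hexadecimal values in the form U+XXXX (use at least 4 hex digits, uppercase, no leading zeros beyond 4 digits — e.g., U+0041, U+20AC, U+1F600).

Answer: U+2FB19 U+007A U+0468 U+1A21 U+01AF

Derivation:
Byte[0]=F0: 4-byte lead, need 3 cont bytes. acc=0x0
Byte[1]=AF: continuation. acc=(acc<<6)|0x2F=0x2F
Byte[2]=AC: continuation. acc=(acc<<6)|0x2C=0xBEC
Byte[3]=99: continuation. acc=(acc<<6)|0x19=0x2FB19
Completed: cp=U+2FB19 (starts at byte 0)
Byte[4]=7A: 1-byte ASCII. cp=U+007A
Byte[5]=D1: 2-byte lead, need 1 cont bytes. acc=0x11
Byte[6]=A8: continuation. acc=(acc<<6)|0x28=0x468
Completed: cp=U+0468 (starts at byte 5)
Byte[7]=E1: 3-byte lead, need 2 cont bytes. acc=0x1
Byte[8]=A8: continuation. acc=(acc<<6)|0x28=0x68
Byte[9]=A1: continuation. acc=(acc<<6)|0x21=0x1A21
Completed: cp=U+1A21 (starts at byte 7)
Byte[10]=C6: 2-byte lead, need 1 cont bytes. acc=0x6
Byte[11]=AF: continuation. acc=(acc<<6)|0x2F=0x1AF
Completed: cp=U+01AF (starts at byte 10)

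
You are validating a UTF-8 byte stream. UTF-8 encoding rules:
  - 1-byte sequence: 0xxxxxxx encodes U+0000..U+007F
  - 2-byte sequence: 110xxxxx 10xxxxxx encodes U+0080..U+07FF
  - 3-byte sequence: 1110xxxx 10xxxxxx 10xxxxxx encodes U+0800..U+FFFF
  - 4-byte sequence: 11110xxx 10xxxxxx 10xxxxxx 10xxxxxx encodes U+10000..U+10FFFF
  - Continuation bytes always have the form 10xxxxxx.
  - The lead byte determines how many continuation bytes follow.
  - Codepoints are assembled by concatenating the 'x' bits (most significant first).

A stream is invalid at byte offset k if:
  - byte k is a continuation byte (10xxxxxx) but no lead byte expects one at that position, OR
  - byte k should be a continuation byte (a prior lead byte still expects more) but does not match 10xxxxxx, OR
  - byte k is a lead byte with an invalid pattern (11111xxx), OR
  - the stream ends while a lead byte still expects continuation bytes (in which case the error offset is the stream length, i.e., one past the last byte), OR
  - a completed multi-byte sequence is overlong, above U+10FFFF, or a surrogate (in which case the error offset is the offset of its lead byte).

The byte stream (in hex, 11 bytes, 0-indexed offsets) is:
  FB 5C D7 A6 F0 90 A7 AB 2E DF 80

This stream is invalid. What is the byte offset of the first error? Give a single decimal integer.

Answer: 0

Derivation:
Byte[0]=FB: INVALID lead byte (not 0xxx/110x/1110/11110)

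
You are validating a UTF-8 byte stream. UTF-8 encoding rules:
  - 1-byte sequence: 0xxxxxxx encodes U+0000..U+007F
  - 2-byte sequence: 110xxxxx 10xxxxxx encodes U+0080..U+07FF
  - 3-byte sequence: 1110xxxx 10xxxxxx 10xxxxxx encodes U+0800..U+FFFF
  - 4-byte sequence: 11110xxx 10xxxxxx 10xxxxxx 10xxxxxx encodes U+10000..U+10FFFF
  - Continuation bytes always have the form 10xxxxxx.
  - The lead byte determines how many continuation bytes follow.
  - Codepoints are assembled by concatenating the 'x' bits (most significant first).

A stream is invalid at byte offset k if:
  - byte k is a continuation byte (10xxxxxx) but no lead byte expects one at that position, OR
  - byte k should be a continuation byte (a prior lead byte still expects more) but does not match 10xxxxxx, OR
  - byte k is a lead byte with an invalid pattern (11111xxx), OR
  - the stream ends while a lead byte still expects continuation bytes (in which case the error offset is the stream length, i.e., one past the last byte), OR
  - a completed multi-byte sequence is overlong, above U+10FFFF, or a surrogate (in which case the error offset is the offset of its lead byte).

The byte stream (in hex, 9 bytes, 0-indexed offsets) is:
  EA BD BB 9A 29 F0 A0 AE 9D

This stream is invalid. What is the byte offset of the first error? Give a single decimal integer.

Byte[0]=EA: 3-byte lead, need 2 cont bytes. acc=0xA
Byte[1]=BD: continuation. acc=(acc<<6)|0x3D=0x2BD
Byte[2]=BB: continuation. acc=(acc<<6)|0x3B=0xAF7B
Completed: cp=U+AF7B (starts at byte 0)
Byte[3]=9A: INVALID lead byte (not 0xxx/110x/1110/11110)

Answer: 3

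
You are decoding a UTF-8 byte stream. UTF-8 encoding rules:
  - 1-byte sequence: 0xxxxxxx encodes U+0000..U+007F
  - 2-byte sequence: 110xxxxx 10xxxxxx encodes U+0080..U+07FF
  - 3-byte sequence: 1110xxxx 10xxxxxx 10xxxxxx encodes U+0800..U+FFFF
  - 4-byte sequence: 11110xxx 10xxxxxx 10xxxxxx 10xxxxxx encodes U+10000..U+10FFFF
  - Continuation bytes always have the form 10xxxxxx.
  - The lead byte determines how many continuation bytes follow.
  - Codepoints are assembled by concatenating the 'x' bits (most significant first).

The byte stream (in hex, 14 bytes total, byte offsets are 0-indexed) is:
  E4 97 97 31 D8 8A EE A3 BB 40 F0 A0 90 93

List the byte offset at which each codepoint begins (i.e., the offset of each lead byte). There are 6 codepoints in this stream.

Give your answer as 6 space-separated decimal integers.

Byte[0]=E4: 3-byte lead, need 2 cont bytes. acc=0x4
Byte[1]=97: continuation. acc=(acc<<6)|0x17=0x117
Byte[2]=97: continuation. acc=(acc<<6)|0x17=0x45D7
Completed: cp=U+45D7 (starts at byte 0)
Byte[3]=31: 1-byte ASCII. cp=U+0031
Byte[4]=D8: 2-byte lead, need 1 cont bytes. acc=0x18
Byte[5]=8A: continuation. acc=(acc<<6)|0x0A=0x60A
Completed: cp=U+060A (starts at byte 4)
Byte[6]=EE: 3-byte lead, need 2 cont bytes. acc=0xE
Byte[7]=A3: continuation. acc=(acc<<6)|0x23=0x3A3
Byte[8]=BB: continuation. acc=(acc<<6)|0x3B=0xE8FB
Completed: cp=U+E8FB (starts at byte 6)
Byte[9]=40: 1-byte ASCII. cp=U+0040
Byte[10]=F0: 4-byte lead, need 3 cont bytes. acc=0x0
Byte[11]=A0: continuation. acc=(acc<<6)|0x20=0x20
Byte[12]=90: continuation. acc=(acc<<6)|0x10=0x810
Byte[13]=93: continuation. acc=(acc<<6)|0x13=0x20413
Completed: cp=U+20413 (starts at byte 10)

Answer: 0 3 4 6 9 10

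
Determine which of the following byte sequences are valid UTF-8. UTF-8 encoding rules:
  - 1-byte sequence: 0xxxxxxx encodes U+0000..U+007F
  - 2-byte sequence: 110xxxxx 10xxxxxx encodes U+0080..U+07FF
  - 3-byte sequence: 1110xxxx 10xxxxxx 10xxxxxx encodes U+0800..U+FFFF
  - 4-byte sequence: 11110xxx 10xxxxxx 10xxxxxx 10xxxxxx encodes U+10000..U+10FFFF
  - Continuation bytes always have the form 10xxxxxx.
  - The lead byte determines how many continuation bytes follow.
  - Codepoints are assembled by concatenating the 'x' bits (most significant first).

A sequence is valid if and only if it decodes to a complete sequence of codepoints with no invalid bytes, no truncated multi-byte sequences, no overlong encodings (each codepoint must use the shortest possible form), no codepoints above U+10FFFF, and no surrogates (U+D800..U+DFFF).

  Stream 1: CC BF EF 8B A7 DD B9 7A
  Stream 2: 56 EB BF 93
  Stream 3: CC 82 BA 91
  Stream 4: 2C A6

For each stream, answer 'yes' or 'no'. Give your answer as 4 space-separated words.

Answer: yes yes no no

Derivation:
Stream 1: decodes cleanly. VALID
Stream 2: decodes cleanly. VALID
Stream 3: error at byte offset 2. INVALID
Stream 4: error at byte offset 1. INVALID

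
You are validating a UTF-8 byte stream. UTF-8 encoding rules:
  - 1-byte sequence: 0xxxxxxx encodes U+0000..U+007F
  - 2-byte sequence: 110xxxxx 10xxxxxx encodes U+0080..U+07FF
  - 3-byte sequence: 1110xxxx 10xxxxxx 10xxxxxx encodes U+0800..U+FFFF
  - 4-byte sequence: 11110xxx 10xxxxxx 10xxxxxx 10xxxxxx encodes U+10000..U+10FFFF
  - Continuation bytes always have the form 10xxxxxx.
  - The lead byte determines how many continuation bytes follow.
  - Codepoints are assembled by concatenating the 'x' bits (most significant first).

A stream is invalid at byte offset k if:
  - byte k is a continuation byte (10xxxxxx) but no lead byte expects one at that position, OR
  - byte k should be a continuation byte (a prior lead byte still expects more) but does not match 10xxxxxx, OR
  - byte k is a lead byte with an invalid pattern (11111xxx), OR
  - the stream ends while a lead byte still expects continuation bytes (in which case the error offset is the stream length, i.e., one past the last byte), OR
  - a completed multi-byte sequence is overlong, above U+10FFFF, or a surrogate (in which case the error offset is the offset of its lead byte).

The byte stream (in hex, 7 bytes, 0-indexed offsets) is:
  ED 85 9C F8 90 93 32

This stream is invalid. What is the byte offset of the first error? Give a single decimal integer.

Answer: 3

Derivation:
Byte[0]=ED: 3-byte lead, need 2 cont bytes. acc=0xD
Byte[1]=85: continuation. acc=(acc<<6)|0x05=0x345
Byte[2]=9C: continuation. acc=(acc<<6)|0x1C=0xD15C
Completed: cp=U+D15C (starts at byte 0)
Byte[3]=F8: INVALID lead byte (not 0xxx/110x/1110/11110)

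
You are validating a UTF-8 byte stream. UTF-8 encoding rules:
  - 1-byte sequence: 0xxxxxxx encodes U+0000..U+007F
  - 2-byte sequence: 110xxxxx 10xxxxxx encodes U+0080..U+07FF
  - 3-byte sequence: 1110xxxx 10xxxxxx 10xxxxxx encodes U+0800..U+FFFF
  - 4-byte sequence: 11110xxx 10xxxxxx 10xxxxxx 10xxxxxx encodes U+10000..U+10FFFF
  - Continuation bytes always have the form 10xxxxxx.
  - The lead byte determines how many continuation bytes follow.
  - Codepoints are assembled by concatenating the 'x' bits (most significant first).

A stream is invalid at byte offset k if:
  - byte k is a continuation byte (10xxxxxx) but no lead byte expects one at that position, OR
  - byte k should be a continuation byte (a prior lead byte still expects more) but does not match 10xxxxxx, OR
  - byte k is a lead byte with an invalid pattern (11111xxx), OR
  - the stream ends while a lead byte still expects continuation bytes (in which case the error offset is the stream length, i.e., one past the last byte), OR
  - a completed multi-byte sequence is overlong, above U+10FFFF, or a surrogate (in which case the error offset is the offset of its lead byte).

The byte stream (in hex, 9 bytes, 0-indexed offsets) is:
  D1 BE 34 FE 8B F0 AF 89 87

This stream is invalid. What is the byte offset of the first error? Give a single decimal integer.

Byte[0]=D1: 2-byte lead, need 1 cont bytes. acc=0x11
Byte[1]=BE: continuation. acc=(acc<<6)|0x3E=0x47E
Completed: cp=U+047E (starts at byte 0)
Byte[2]=34: 1-byte ASCII. cp=U+0034
Byte[3]=FE: INVALID lead byte (not 0xxx/110x/1110/11110)

Answer: 3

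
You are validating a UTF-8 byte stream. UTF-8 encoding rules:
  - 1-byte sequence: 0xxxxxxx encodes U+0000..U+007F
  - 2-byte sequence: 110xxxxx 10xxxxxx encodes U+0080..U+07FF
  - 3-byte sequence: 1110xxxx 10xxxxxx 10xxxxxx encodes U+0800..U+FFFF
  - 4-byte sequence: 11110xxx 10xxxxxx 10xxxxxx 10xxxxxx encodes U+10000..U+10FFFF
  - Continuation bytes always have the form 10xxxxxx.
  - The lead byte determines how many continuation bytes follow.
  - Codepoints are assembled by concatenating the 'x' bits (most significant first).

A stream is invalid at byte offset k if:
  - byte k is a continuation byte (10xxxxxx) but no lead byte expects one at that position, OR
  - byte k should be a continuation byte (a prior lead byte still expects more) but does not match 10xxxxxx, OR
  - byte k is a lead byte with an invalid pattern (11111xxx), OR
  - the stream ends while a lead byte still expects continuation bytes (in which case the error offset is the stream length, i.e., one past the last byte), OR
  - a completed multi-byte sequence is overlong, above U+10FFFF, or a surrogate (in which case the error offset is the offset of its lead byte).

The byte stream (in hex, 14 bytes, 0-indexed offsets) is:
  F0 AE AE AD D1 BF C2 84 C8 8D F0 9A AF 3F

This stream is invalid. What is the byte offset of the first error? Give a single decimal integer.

Byte[0]=F0: 4-byte lead, need 3 cont bytes. acc=0x0
Byte[1]=AE: continuation. acc=(acc<<6)|0x2E=0x2E
Byte[2]=AE: continuation. acc=(acc<<6)|0x2E=0xBAE
Byte[3]=AD: continuation. acc=(acc<<6)|0x2D=0x2EBAD
Completed: cp=U+2EBAD (starts at byte 0)
Byte[4]=D1: 2-byte lead, need 1 cont bytes. acc=0x11
Byte[5]=BF: continuation. acc=(acc<<6)|0x3F=0x47F
Completed: cp=U+047F (starts at byte 4)
Byte[6]=C2: 2-byte lead, need 1 cont bytes. acc=0x2
Byte[7]=84: continuation. acc=(acc<<6)|0x04=0x84
Completed: cp=U+0084 (starts at byte 6)
Byte[8]=C8: 2-byte lead, need 1 cont bytes. acc=0x8
Byte[9]=8D: continuation. acc=(acc<<6)|0x0D=0x20D
Completed: cp=U+020D (starts at byte 8)
Byte[10]=F0: 4-byte lead, need 3 cont bytes. acc=0x0
Byte[11]=9A: continuation. acc=(acc<<6)|0x1A=0x1A
Byte[12]=AF: continuation. acc=(acc<<6)|0x2F=0x6AF
Byte[13]=3F: expected 10xxxxxx continuation. INVALID

Answer: 13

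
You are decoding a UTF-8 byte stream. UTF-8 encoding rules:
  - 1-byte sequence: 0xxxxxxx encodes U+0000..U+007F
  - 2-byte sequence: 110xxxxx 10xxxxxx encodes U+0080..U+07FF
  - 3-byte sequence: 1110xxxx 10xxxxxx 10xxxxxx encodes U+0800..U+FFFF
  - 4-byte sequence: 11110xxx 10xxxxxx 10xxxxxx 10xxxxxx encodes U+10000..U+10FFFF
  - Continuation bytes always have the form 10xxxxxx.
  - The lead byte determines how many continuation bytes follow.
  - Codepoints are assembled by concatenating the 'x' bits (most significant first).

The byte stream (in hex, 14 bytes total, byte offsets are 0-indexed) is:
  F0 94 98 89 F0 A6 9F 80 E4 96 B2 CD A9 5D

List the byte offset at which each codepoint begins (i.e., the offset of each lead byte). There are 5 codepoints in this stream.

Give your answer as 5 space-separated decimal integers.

Answer: 0 4 8 11 13

Derivation:
Byte[0]=F0: 4-byte lead, need 3 cont bytes. acc=0x0
Byte[1]=94: continuation. acc=(acc<<6)|0x14=0x14
Byte[2]=98: continuation. acc=(acc<<6)|0x18=0x518
Byte[3]=89: continuation. acc=(acc<<6)|0x09=0x14609
Completed: cp=U+14609 (starts at byte 0)
Byte[4]=F0: 4-byte lead, need 3 cont bytes. acc=0x0
Byte[5]=A6: continuation. acc=(acc<<6)|0x26=0x26
Byte[6]=9F: continuation. acc=(acc<<6)|0x1F=0x99F
Byte[7]=80: continuation. acc=(acc<<6)|0x00=0x267C0
Completed: cp=U+267C0 (starts at byte 4)
Byte[8]=E4: 3-byte lead, need 2 cont bytes. acc=0x4
Byte[9]=96: continuation. acc=(acc<<6)|0x16=0x116
Byte[10]=B2: continuation. acc=(acc<<6)|0x32=0x45B2
Completed: cp=U+45B2 (starts at byte 8)
Byte[11]=CD: 2-byte lead, need 1 cont bytes. acc=0xD
Byte[12]=A9: continuation. acc=(acc<<6)|0x29=0x369
Completed: cp=U+0369 (starts at byte 11)
Byte[13]=5D: 1-byte ASCII. cp=U+005D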